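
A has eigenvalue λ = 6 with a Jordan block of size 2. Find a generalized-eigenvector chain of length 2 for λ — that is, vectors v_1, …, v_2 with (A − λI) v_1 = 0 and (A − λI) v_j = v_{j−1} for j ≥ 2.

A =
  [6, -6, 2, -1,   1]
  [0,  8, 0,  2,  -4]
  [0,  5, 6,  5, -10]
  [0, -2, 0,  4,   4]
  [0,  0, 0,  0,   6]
A Jordan chain for λ = 6 of length 2:
v_1 = (-6, 2, 5, -2, 0)ᵀ
v_2 = (0, 1, 0, 0, 0)ᵀ

Let N = A − (6)·I. We want v_2 with N^2 v_2 = 0 but N^1 v_2 ≠ 0; then v_{j-1} := N · v_j for j = 2, …, 2.

Pick v_2 = (0, 1, 0, 0, 0)ᵀ.
Then v_1 = N · v_2 = (-6, 2, 5, -2, 0)ᵀ.

Sanity check: (A − (6)·I) v_1 = (0, 0, 0, 0, 0)ᵀ = 0. ✓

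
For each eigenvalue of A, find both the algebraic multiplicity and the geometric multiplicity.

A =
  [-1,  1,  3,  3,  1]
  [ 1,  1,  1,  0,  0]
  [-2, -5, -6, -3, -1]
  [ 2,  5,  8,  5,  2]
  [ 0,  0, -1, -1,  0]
λ = -1: alg = 3, geom = 1; λ = 1: alg = 2, geom = 1

Step 1 — factor the characteristic polynomial to read off the algebraic multiplicities:
  χ_A(x) = (x - 1)^2*(x + 1)^3

Step 2 — compute geometric multiplicities via the rank-nullity identity g(λ) = n − rank(A − λI):
  rank(A − (-1)·I) = 4, so dim ker(A − (-1)·I) = n − 4 = 1
  rank(A − (1)·I) = 4, so dim ker(A − (1)·I) = n − 4 = 1

Summary:
  λ = -1: algebraic multiplicity = 3, geometric multiplicity = 1
  λ = 1: algebraic multiplicity = 2, geometric multiplicity = 1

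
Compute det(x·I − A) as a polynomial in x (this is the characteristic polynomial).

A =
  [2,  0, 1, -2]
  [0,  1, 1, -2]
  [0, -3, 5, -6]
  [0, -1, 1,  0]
x^4 - 8*x^3 + 24*x^2 - 32*x + 16

Expanding det(x·I − A) (e.g. by cofactor expansion or by noting that A is similar to its Jordan form J, which has the same characteristic polynomial as A) gives
  χ_A(x) = x^4 - 8*x^3 + 24*x^2 - 32*x + 16
which factors as (x - 2)^4. The eigenvalues (with algebraic multiplicities) are λ = 2 with multiplicity 4.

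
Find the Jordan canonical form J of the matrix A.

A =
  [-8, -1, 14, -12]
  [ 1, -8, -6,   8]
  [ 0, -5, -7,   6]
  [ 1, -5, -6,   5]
J_3(-5) ⊕ J_1(-3)

The characteristic polynomial is
  det(x·I − A) = x^4 + 18*x^3 + 120*x^2 + 350*x + 375 = (x + 3)*(x + 5)^3

Eigenvalues and multiplicities (the geometric multiplicity of λ is n − rank(A − λI), which equals the number of Jordan blocks for λ):
  λ = -5: algebraic multiplicity = 3, geometric multiplicity = 1
  λ = -3: algebraic multiplicity = 1, geometric multiplicity = 1

Determining the block sizes for each eigenvalue:
  λ = -5: one block (gm = 1), so the single block has size am = 3 → block sizes [3]
  λ = -3: one block (gm = 1), so the single block has size am = 1 → block sizes [1]

Assembling the blocks gives a Jordan form
J =
  [-5,  1,  0,  0]
  [ 0, -5,  1,  0]
  [ 0,  0, -5,  0]
  [ 0,  0,  0, -3]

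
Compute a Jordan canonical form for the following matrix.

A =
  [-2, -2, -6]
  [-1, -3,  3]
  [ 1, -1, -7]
J_2(-4) ⊕ J_1(-4)

The characteristic polynomial is
  det(x·I − A) = x^3 + 12*x^2 + 48*x + 64 = (x + 4)^3

Eigenvalues and multiplicities (the geometric multiplicity of λ is n − rank(A − λI), which equals the number of Jordan blocks for λ):
  λ = -4: algebraic multiplicity = 3, geometric multiplicity = 2

Determining the block sizes for each eigenvalue:
  λ = -4: 2 blocks summing to 3 forces exactly one block of size 2 and the rest size 1 → block sizes [2, 1]

Assembling the blocks gives a Jordan form
J =
  [-4,  1,  0]
  [ 0, -4,  0]
  [ 0,  0, -4]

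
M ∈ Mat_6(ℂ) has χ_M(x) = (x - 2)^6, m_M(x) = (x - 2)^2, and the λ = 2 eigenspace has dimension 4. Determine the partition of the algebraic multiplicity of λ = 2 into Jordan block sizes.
Block sizes for λ = 2: [2, 2, 1, 1]

Step 1 — from the characteristic polynomial, algebraic multiplicity of λ = 2 is 6. From dim ker(M − (2)·I) = 4, there are exactly 4 Jordan blocks for λ = 2.
Step 2 — from the minimal polynomial, the factor (x − 2)^2 tells us the largest block for λ = 2 has size 2.
Step 3 — with total size 6, 4 blocks, and largest block 2, the block sizes (in nonincreasing order) are [2, 2, 1, 1].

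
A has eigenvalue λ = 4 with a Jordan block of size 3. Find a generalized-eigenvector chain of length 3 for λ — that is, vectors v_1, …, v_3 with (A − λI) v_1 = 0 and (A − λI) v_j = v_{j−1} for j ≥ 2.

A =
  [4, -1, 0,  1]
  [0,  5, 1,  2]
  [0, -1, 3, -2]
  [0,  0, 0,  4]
A Jordan chain for λ = 4 of length 3:
v_1 = (-1, 0, 0, 0)ᵀ
v_2 = (-1, 1, -1, 0)ᵀ
v_3 = (0, 1, 0, 0)ᵀ

Let N = A − (4)·I. We want v_3 with N^3 v_3 = 0 but N^2 v_3 ≠ 0; then v_{j-1} := N · v_j for j = 3, …, 2.

Pick v_3 = (0, 1, 0, 0)ᵀ.
Then v_2 = N · v_3 = (-1, 1, -1, 0)ᵀ.
Then v_1 = N · v_2 = (-1, 0, 0, 0)ᵀ.

Sanity check: (A − (4)·I) v_1 = (0, 0, 0, 0)ᵀ = 0. ✓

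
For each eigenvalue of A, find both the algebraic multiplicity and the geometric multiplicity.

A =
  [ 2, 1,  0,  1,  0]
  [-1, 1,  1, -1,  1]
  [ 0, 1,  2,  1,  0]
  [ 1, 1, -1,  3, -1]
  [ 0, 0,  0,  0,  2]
λ = 2: alg = 5, geom = 3

Step 1 — factor the characteristic polynomial to read off the algebraic multiplicities:
  χ_A(x) = (x - 2)^5

Step 2 — compute geometric multiplicities via the rank-nullity identity g(λ) = n − rank(A − λI):
  rank(A − (2)·I) = 2, so dim ker(A − (2)·I) = n − 2 = 3

Summary:
  λ = 2: algebraic multiplicity = 5, geometric multiplicity = 3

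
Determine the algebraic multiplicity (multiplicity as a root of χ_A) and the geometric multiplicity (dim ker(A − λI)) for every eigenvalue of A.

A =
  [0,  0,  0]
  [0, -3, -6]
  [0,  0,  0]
λ = -3: alg = 1, geom = 1; λ = 0: alg = 2, geom = 2

Step 1 — factor the characteristic polynomial to read off the algebraic multiplicities:
  χ_A(x) = x^2*(x + 3)

Step 2 — compute geometric multiplicities via the rank-nullity identity g(λ) = n − rank(A − λI):
  rank(A − (-3)·I) = 2, so dim ker(A − (-3)·I) = n − 2 = 1
  rank(A − (0)·I) = 1, so dim ker(A − (0)·I) = n − 1 = 2

Summary:
  λ = -3: algebraic multiplicity = 1, geometric multiplicity = 1
  λ = 0: algebraic multiplicity = 2, geometric multiplicity = 2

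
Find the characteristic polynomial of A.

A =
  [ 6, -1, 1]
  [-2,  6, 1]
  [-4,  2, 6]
x^3 - 18*x^2 + 108*x - 216

Expanding det(x·I − A) (e.g. by cofactor expansion or by noting that A is similar to its Jordan form J, which has the same characteristic polynomial as A) gives
  χ_A(x) = x^3 - 18*x^2 + 108*x - 216
which factors as (x - 6)^3. The eigenvalues (with algebraic multiplicities) are λ = 6 with multiplicity 3.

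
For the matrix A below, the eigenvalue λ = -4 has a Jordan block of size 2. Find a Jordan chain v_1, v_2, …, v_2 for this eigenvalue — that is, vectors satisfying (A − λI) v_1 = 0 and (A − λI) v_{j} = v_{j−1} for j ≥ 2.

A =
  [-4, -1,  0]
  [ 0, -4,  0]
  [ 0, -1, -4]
A Jordan chain for λ = -4 of length 2:
v_1 = (-1, 0, -1)ᵀ
v_2 = (0, 1, 0)ᵀ

Let N = A − (-4)·I. We want v_2 with N^2 v_2 = 0 but N^1 v_2 ≠ 0; then v_{j-1} := N · v_j for j = 2, …, 2.

Pick v_2 = (0, 1, 0)ᵀ.
Then v_1 = N · v_2 = (-1, 0, -1)ᵀ.

Sanity check: (A − (-4)·I) v_1 = (0, 0, 0)ᵀ = 0. ✓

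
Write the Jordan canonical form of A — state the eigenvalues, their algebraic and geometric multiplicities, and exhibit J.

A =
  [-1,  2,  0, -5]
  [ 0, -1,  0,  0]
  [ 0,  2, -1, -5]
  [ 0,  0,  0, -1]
J_2(-1) ⊕ J_1(-1) ⊕ J_1(-1)

The characteristic polynomial is
  det(x·I − A) = x^4 + 4*x^3 + 6*x^2 + 4*x + 1 = (x + 1)^4

Eigenvalues and multiplicities (the geometric multiplicity of λ is n − rank(A − λI), which equals the number of Jordan blocks for λ):
  λ = -1: algebraic multiplicity = 4, geometric multiplicity = 3

Determining the block sizes for each eigenvalue:
  λ = -1: 3 blocks summing to 4 forces exactly one block of size 2 and the rest size 1 → block sizes [2, 1, 1]

Assembling the blocks gives a Jordan form
J =
  [-1,  1,  0,  0]
  [ 0, -1,  0,  0]
  [ 0,  0, -1,  0]
  [ 0,  0,  0, -1]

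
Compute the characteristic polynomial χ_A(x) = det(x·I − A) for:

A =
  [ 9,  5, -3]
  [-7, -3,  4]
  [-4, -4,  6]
x^3 - 12*x^2 + 48*x - 64

Expanding det(x·I − A) (e.g. by cofactor expansion or by noting that A is similar to its Jordan form J, which has the same characteristic polynomial as A) gives
  χ_A(x) = x^3 - 12*x^2 + 48*x - 64
which factors as (x - 4)^3. The eigenvalues (with algebraic multiplicities) are λ = 4 with multiplicity 3.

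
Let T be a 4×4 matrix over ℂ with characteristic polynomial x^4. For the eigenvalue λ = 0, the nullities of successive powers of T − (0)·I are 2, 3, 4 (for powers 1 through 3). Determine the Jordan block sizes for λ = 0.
Block sizes for λ = 0: [3, 1]

From the dimensions of kernels of powers, the number of Jordan blocks of size at least j is d_j − d_{j−1} where d_j = dim ker(N^j) (with d_0 = 0). Computing the differences gives [2, 1, 1].
The number of blocks of size exactly k is (#blocks of size ≥ k) − (#blocks of size ≥ k + 1), so the partition is: 1 block(s) of size 1, 1 block(s) of size 3.
In nonincreasing order the block sizes are [3, 1].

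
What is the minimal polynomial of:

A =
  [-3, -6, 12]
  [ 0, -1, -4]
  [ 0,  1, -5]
x^2 + 6*x + 9

The characteristic polynomial is χ_A(x) = (x + 3)^3, so the eigenvalues are known. The minimal polynomial is
  m_A(x) = Π_λ (x − λ)^{k_λ}
where k_λ is the size of the *largest* Jordan block for λ (equivalently, the smallest k with (A − λI)^k v = 0 for every generalised eigenvector v of λ).

  λ = -3: largest Jordan block has size 2, contributing (x + 3)^2

So m_A(x) = (x + 3)^2 = x^2 + 6*x + 9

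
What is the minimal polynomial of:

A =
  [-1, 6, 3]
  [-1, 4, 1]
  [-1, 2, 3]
x^2 - 4*x + 4

The characteristic polynomial is χ_A(x) = (x - 2)^3, so the eigenvalues are known. The minimal polynomial is
  m_A(x) = Π_λ (x − λ)^{k_λ}
where k_λ is the size of the *largest* Jordan block for λ (equivalently, the smallest k with (A − λI)^k v = 0 for every generalised eigenvector v of λ).

  λ = 2: largest Jordan block has size 2, contributing (x − 2)^2

So m_A(x) = (x - 2)^2 = x^2 - 4*x + 4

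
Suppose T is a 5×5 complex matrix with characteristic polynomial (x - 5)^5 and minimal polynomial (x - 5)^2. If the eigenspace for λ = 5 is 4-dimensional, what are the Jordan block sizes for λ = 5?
Block sizes for λ = 5: [2, 1, 1, 1]

Step 1 — from the characteristic polynomial, algebraic multiplicity of λ = 5 is 5. From dim ker(T − (5)·I) = 4, there are exactly 4 Jordan blocks for λ = 5.
Step 2 — from the minimal polynomial, the factor (x − 5)^2 tells us the largest block for λ = 5 has size 2.
Step 3 — with total size 5, 4 blocks, and largest block 2, the block sizes (in nonincreasing order) are [2, 1, 1, 1].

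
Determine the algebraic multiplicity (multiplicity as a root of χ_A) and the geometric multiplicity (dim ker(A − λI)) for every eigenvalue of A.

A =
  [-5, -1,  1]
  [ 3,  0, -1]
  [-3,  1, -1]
λ = -2: alg = 3, geom = 1

Step 1 — factor the characteristic polynomial to read off the algebraic multiplicities:
  χ_A(x) = (x + 2)^3

Step 2 — compute geometric multiplicities via the rank-nullity identity g(λ) = n − rank(A − λI):
  rank(A − (-2)·I) = 2, so dim ker(A − (-2)·I) = n − 2 = 1

Summary:
  λ = -2: algebraic multiplicity = 3, geometric multiplicity = 1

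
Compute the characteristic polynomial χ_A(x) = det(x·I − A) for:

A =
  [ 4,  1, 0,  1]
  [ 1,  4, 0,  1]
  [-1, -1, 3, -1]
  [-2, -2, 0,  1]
x^4 - 12*x^3 + 54*x^2 - 108*x + 81

Expanding det(x·I − A) (e.g. by cofactor expansion or by noting that A is similar to its Jordan form J, which has the same characteristic polynomial as A) gives
  χ_A(x) = x^4 - 12*x^3 + 54*x^2 - 108*x + 81
which factors as (x - 3)^4. The eigenvalues (with algebraic multiplicities) are λ = 3 with multiplicity 4.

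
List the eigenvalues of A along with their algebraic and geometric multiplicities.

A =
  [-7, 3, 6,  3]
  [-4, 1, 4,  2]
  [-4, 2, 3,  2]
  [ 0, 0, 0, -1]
λ = -1: alg = 4, geom = 3

Step 1 — factor the characteristic polynomial to read off the algebraic multiplicities:
  χ_A(x) = (x + 1)^4

Step 2 — compute geometric multiplicities via the rank-nullity identity g(λ) = n − rank(A − λI):
  rank(A − (-1)·I) = 1, so dim ker(A − (-1)·I) = n − 1 = 3

Summary:
  λ = -1: algebraic multiplicity = 4, geometric multiplicity = 3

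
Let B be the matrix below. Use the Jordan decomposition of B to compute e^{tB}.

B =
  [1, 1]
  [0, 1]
e^{tB} =
  [exp(t), t*exp(t)]
  [0, exp(t)]

Strategy: write B = P · J · P⁻¹ where J is a Jordan canonical form, so e^{tB} = P · e^{tJ} · P⁻¹, and e^{tJ} can be computed block-by-block.

B has Jordan form
J =
  [1, 1]
  [0, 1]
(up to reordering of blocks).

Per-block formulas:
  For a 2×2 Jordan block J_2(1): exp(t · J_2(1)) = e^(1t)·(I + t·N), where N is the 2×2 nilpotent shift.

After assembling e^{tJ} and conjugating by P, we get:

e^{tB} =
  [exp(t), t*exp(t)]
  [0, exp(t)]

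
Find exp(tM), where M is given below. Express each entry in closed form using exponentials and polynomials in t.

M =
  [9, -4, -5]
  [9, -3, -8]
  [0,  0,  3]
e^{tM} =
  [6*t*exp(3*t) + exp(3*t), -4*t*exp(3*t), t^2*exp(3*t) - 5*t*exp(3*t)]
  [9*t*exp(3*t), -6*t*exp(3*t) + exp(3*t), 3*t^2*exp(3*t)/2 - 8*t*exp(3*t)]
  [0, 0, exp(3*t)]

Strategy: write M = P · J · P⁻¹ where J is a Jordan canonical form, so e^{tM} = P · e^{tJ} · P⁻¹, and e^{tJ} can be computed block-by-block.

M has Jordan form
J =
  [3, 1, 0]
  [0, 3, 1]
  [0, 0, 3]
(up to reordering of blocks).

Per-block formulas:
  For a 3×3 Jordan block J_3(3): exp(t · J_3(3)) = e^(3t)·(I + t·N + (t^2/2)·N^2), where N is the 3×3 nilpotent shift.

After assembling e^{tJ} and conjugating by P, we get:

e^{tM} =
  [6*t*exp(3*t) + exp(3*t), -4*t*exp(3*t), t^2*exp(3*t) - 5*t*exp(3*t)]
  [9*t*exp(3*t), -6*t*exp(3*t) + exp(3*t), 3*t^2*exp(3*t)/2 - 8*t*exp(3*t)]
  [0, 0, exp(3*t)]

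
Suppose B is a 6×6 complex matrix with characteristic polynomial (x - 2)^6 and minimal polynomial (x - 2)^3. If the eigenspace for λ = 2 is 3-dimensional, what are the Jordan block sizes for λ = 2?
Block sizes for λ = 2: [3, 2, 1]

Step 1 — from the characteristic polynomial, algebraic multiplicity of λ = 2 is 6. From dim ker(B − (2)·I) = 3, there are exactly 3 Jordan blocks for λ = 2.
Step 2 — from the minimal polynomial, the factor (x − 2)^3 tells us the largest block for λ = 2 has size 3.
Step 3 — with total size 6, 3 blocks, and largest block 3, the block sizes (in nonincreasing order) are [3, 2, 1].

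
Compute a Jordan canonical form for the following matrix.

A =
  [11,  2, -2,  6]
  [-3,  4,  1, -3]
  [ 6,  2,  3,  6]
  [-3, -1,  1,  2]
J_2(5) ⊕ J_1(5) ⊕ J_1(5)

The characteristic polynomial is
  det(x·I − A) = x^4 - 20*x^3 + 150*x^2 - 500*x + 625 = (x - 5)^4

Eigenvalues and multiplicities (the geometric multiplicity of λ is n − rank(A − λI), which equals the number of Jordan blocks for λ):
  λ = 5: algebraic multiplicity = 4, geometric multiplicity = 3

Determining the block sizes for each eigenvalue:
  λ = 5: 3 blocks summing to 4 forces exactly one block of size 2 and the rest size 1 → block sizes [2, 1, 1]

Assembling the blocks gives a Jordan form
J =
  [5, 1, 0, 0]
  [0, 5, 0, 0]
  [0, 0, 5, 0]
  [0, 0, 0, 5]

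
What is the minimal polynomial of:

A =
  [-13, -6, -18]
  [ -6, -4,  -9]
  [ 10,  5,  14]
x^2 + 2*x + 1

The characteristic polynomial is χ_A(x) = (x + 1)^3, so the eigenvalues are known. The minimal polynomial is
  m_A(x) = Π_λ (x − λ)^{k_λ}
where k_λ is the size of the *largest* Jordan block for λ (equivalently, the smallest k with (A − λI)^k v = 0 for every generalised eigenvector v of λ).

  λ = -1: largest Jordan block has size 2, contributing (x + 1)^2

So m_A(x) = (x + 1)^2 = x^2 + 2*x + 1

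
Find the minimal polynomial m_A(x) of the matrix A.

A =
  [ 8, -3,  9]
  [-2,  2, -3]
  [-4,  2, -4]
x^3 - 6*x^2 + 12*x - 8

The characteristic polynomial is χ_A(x) = (x - 2)^3, so the eigenvalues are known. The minimal polynomial is
  m_A(x) = Π_λ (x − λ)^{k_λ}
where k_λ is the size of the *largest* Jordan block for λ (equivalently, the smallest k with (A − λI)^k v = 0 for every generalised eigenvector v of λ).

  λ = 2: largest Jordan block has size 3, contributing (x − 2)^3

So m_A(x) = (x - 2)^3 = x^3 - 6*x^2 + 12*x - 8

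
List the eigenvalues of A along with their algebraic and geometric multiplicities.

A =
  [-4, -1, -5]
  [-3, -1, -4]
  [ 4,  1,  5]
λ = 0: alg = 3, geom = 1

Step 1 — factor the characteristic polynomial to read off the algebraic multiplicities:
  χ_A(x) = x^3

Step 2 — compute geometric multiplicities via the rank-nullity identity g(λ) = n − rank(A − λI):
  rank(A − (0)·I) = 2, so dim ker(A − (0)·I) = n − 2 = 1

Summary:
  λ = 0: algebraic multiplicity = 3, geometric multiplicity = 1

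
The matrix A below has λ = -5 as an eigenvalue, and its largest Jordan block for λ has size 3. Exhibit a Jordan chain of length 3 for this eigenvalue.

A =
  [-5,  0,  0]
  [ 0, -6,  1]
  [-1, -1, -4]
A Jordan chain for λ = -5 of length 3:
v_1 = (0, -1, -1)ᵀ
v_2 = (0, 0, -1)ᵀ
v_3 = (1, 0, 0)ᵀ

Let N = A − (-5)·I. We want v_3 with N^3 v_3 = 0 but N^2 v_3 ≠ 0; then v_{j-1} := N · v_j for j = 3, …, 2.

Pick v_3 = (1, 0, 0)ᵀ.
Then v_2 = N · v_3 = (0, 0, -1)ᵀ.
Then v_1 = N · v_2 = (0, -1, -1)ᵀ.

Sanity check: (A − (-5)·I) v_1 = (0, 0, 0)ᵀ = 0. ✓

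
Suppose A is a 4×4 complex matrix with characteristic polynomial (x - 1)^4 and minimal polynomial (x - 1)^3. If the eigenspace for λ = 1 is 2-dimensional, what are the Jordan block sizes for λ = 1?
Block sizes for λ = 1: [3, 1]

Step 1 — from the characteristic polynomial, algebraic multiplicity of λ = 1 is 4. From dim ker(A − (1)·I) = 2, there are exactly 2 Jordan blocks for λ = 1.
Step 2 — from the minimal polynomial, the factor (x − 1)^3 tells us the largest block for λ = 1 has size 3.
Step 3 — with total size 4, 2 blocks, and largest block 3, the block sizes (in nonincreasing order) are [3, 1].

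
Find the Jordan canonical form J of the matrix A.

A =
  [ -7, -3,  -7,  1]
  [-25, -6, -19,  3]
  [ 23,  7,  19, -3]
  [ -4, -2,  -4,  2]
J_3(2) ⊕ J_1(2)

The characteristic polynomial is
  det(x·I − A) = x^4 - 8*x^3 + 24*x^2 - 32*x + 16 = (x - 2)^4

Eigenvalues and multiplicities (the geometric multiplicity of λ is n − rank(A − λI), which equals the number of Jordan blocks for λ):
  λ = 2: algebraic multiplicity = 4, geometric multiplicity = 2

Determining the block sizes for each eigenvalue:
  λ = 2: with am = 4 and gm = 2, the partition is not yet determined (e.g. several partitions of 4 into 2 parts exist). Let N = A − (2)·I. Computing rank(N^1) = 2, rank(N^2) = 1, rank(N^3) = 0; the number of blocks of size ≥ j is rank(N^{j−1}) − rank(N^j), giving [2, 1, 1]. So we have 1 block(s) of size 3, 1 block(s) of size 1 → block sizes [3, 1]

Assembling the blocks gives a Jordan form
J =
  [2, 1, 0, 0]
  [0, 2, 1, 0]
  [0, 0, 2, 0]
  [0, 0, 0, 2]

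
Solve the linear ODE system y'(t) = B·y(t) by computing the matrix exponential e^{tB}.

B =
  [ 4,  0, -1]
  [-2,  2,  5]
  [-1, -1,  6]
e^{tB} =
  [t^2*exp(4*t)/2 + exp(4*t), t^2*exp(4*t)/2, -t^2*exp(4*t) - t*exp(4*t)]
  [-t^2*exp(4*t)/2 - 2*t*exp(4*t), -t^2*exp(4*t)/2 - 2*t*exp(4*t) + exp(4*t), t^2*exp(4*t) + 5*t*exp(4*t)]
  [-t*exp(4*t), -t*exp(4*t), 2*t*exp(4*t) + exp(4*t)]

Strategy: write B = P · J · P⁻¹ where J is a Jordan canonical form, so e^{tB} = P · e^{tJ} · P⁻¹, and e^{tJ} can be computed block-by-block.

B has Jordan form
J =
  [4, 1, 0]
  [0, 4, 1]
  [0, 0, 4]
(up to reordering of blocks).

Per-block formulas:
  For a 3×3 Jordan block J_3(4): exp(t · J_3(4)) = e^(4t)·(I + t·N + (t^2/2)·N^2), where N is the 3×3 nilpotent shift.

After assembling e^{tJ} and conjugating by P, we get:

e^{tB} =
  [t^2*exp(4*t)/2 + exp(4*t), t^2*exp(4*t)/2, -t^2*exp(4*t) - t*exp(4*t)]
  [-t^2*exp(4*t)/2 - 2*t*exp(4*t), -t^2*exp(4*t)/2 - 2*t*exp(4*t) + exp(4*t), t^2*exp(4*t) + 5*t*exp(4*t)]
  [-t*exp(4*t), -t*exp(4*t), 2*t*exp(4*t) + exp(4*t)]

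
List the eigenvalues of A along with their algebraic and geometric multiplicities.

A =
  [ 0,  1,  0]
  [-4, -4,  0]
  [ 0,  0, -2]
λ = -2: alg = 3, geom = 2

Step 1 — factor the characteristic polynomial to read off the algebraic multiplicities:
  χ_A(x) = (x + 2)^3

Step 2 — compute geometric multiplicities via the rank-nullity identity g(λ) = n − rank(A − λI):
  rank(A − (-2)·I) = 1, so dim ker(A − (-2)·I) = n − 1 = 2

Summary:
  λ = -2: algebraic multiplicity = 3, geometric multiplicity = 2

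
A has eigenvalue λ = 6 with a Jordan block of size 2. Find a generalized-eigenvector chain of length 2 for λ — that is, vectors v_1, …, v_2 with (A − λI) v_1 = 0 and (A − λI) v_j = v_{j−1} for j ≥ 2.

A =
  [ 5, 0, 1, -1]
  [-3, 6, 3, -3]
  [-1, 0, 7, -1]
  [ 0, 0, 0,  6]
A Jordan chain for λ = 6 of length 2:
v_1 = (-1, -3, -1, 0)ᵀ
v_2 = (1, 0, 0, 0)ᵀ

Let N = A − (6)·I. We want v_2 with N^2 v_2 = 0 but N^1 v_2 ≠ 0; then v_{j-1} := N · v_j for j = 2, …, 2.

Pick v_2 = (1, 0, 0, 0)ᵀ.
Then v_1 = N · v_2 = (-1, -3, -1, 0)ᵀ.

Sanity check: (A − (6)·I) v_1 = (0, 0, 0, 0)ᵀ = 0. ✓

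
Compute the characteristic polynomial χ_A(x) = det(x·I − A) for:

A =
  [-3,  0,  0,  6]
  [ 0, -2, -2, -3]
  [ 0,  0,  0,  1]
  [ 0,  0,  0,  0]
x^4 + 5*x^3 + 6*x^2

Expanding det(x·I − A) (e.g. by cofactor expansion or by noting that A is similar to its Jordan form J, which has the same characteristic polynomial as A) gives
  χ_A(x) = x^4 + 5*x^3 + 6*x^2
which factors as x^2*(x + 2)*(x + 3). The eigenvalues (with algebraic multiplicities) are λ = -3 with multiplicity 1, λ = -2 with multiplicity 1, λ = 0 with multiplicity 2.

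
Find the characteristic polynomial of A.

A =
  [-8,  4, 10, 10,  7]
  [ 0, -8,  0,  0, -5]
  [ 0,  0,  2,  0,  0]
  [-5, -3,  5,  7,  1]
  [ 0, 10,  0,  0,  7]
x^5 - 15*x^3 + 10*x^2 + 60*x - 72

Expanding det(x·I − A) (e.g. by cofactor expansion or by noting that A is similar to its Jordan form J, which has the same characteristic polynomial as A) gives
  χ_A(x) = x^5 - 15*x^3 + 10*x^2 + 60*x - 72
which factors as (x - 2)^3*(x + 3)^2. The eigenvalues (with algebraic multiplicities) are λ = -3 with multiplicity 2, λ = 2 with multiplicity 3.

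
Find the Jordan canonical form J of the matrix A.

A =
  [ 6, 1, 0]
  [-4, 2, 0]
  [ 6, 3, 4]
J_2(4) ⊕ J_1(4)

The characteristic polynomial is
  det(x·I − A) = x^3 - 12*x^2 + 48*x - 64 = (x - 4)^3

Eigenvalues and multiplicities (the geometric multiplicity of λ is n − rank(A − λI), which equals the number of Jordan blocks for λ):
  λ = 4: algebraic multiplicity = 3, geometric multiplicity = 2

Determining the block sizes for each eigenvalue:
  λ = 4: 2 blocks summing to 3 forces exactly one block of size 2 and the rest size 1 → block sizes [2, 1]

Assembling the blocks gives a Jordan form
J =
  [4, 1, 0]
  [0, 4, 0]
  [0, 0, 4]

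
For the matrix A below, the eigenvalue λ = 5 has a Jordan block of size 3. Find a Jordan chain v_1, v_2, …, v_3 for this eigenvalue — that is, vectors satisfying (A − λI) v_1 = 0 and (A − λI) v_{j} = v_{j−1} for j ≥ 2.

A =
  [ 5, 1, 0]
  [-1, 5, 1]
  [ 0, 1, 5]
A Jordan chain for λ = 5 of length 3:
v_1 = (-1, 0, -1)ᵀ
v_2 = (0, -1, 0)ᵀ
v_3 = (1, 0, 0)ᵀ

Let N = A − (5)·I. We want v_3 with N^3 v_3 = 0 but N^2 v_3 ≠ 0; then v_{j-1} := N · v_j for j = 3, …, 2.

Pick v_3 = (1, 0, 0)ᵀ.
Then v_2 = N · v_3 = (0, -1, 0)ᵀ.
Then v_1 = N · v_2 = (-1, 0, -1)ᵀ.

Sanity check: (A − (5)·I) v_1 = (0, 0, 0)ᵀ = 0. ✓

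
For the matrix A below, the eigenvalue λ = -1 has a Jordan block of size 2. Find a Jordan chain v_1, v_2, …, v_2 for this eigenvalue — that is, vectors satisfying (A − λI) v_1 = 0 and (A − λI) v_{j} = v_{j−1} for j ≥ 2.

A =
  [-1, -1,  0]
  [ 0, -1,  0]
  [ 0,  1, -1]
A Jordan chain for λ = -1 of length 2:
v_1 = (-1, 0, 1)ᵀ
v_2 = (0, 1, 0)ᵀ

Let N = A − (-1)·I. We want v_2 with N^2 v_2 = 0 but N^1 v_2 ≠ 0; then v_{j-1} := N · v_j for j = 2, …, 2.

Pick v_2 = (0, 1, 0)ᵀ.
Then v_1 = N · v_2 = (-1, 0, 1)ᵀ.

Sanity check: (A − (-1)·I) v_1 = (0, 0, 0)ᵀ = 0. ✓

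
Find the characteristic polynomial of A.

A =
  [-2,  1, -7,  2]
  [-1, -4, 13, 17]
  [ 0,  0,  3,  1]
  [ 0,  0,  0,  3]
x^4 - 18*x^2 + 81

Expanding det(x·I − A) (e.g. by cofactor expansion or by noting that A is similar to its Jordan form J, which has the same characteristic polynomial as A) gives
  χ_A(x) = x^4 - 18*x^2 + 81
which factors as (x - 3)^2*(x + 3)^2. The eigenvalues (with algebraic multiplicities) are λ = -3 with multiplicity 2, λ = 3 with multiplicity 2.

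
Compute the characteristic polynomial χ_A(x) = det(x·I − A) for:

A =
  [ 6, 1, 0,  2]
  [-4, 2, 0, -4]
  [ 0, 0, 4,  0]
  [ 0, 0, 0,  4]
x^4 - 16*x^3 + 96*x^2 - 256*x + 256

Expanding det(x·I − A) (e.g. by cofactor expansion or by noting that A is similar to its Jordan form J, which has the same characteristic polynomial as A) gives
  χ_A(x) = x^4 - 16*x^3 + 96*x^2 - 256*x + 256
which factors as (x - 4)^4. The eigenvalues (with algebraic multiplicities) are λ = 4 with multiplicity 4.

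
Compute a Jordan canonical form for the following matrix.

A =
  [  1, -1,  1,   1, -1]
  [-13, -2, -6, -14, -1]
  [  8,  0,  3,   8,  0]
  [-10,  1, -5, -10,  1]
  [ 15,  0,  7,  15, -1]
J_1(-5) ⊕ J_2(-1) ⊕ J_2(-1)

The characteristic polynomial is
  det(x·I − A) = x^5 + 9*x^4 + 26*x^3 + 34*x^2 + 21*x + 5 = (x + 1)^4*(x + 5)

Eigenvalues and multiplicities (the geometric multiplicity of λ is n − rank(A − λI), which equals the number of Jordan blocks for λ):
  λ = -5: algebraic multiplicity = 1, geometric multiplicity = 1
  λ = -1: algebraic multiplicity = 4, geometric multiplicity = 2

Determining the block sizes for each eigenvalue:
  λ = -5: one block (gm = 1), so the single block has size am = 1 → block sizes [1]
  λ = -1: with am = 4 and gm = 2, the partition is not yet determined (e.g. several partitions of 4 into 2 parts exist). Let N = A − (-1)·I. Computing rank(N^1) = 3, rank(N^2) = 1; the number of blocks of size ≥ j is rank(N^{j−1}) − rank(N^j), giving [2, 2]. So we have 2 block(s) of size 2 → block sizes [2, 2]

Assembling the blocks gives a Jordan form
J =
  [-5,  0,  0,  0,  0]
  [ 0, -1,  1,  0,  0]
  [ 0,  0, -1,  0,  0]
  [ 0,  0,  0, -1,  1]
  [ 0,  0,  0,  0, -1]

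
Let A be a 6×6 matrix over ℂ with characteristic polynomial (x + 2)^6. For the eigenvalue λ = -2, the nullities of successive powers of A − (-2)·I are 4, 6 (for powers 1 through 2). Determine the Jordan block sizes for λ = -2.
Block sizes for λ = -2: [2, 2, 1, 1]

From the dimensions of kernels of powers, the number of Jordan blocks of size at least j is d_j − d_{j−1} where d_j = dim ker(N^j) (with d_0 = 0). Computing the differences gives [4, 2].
The number of blocks of size exactly k is (#blocks of size ≥ k) − (#blocks of size ≥ k + 1), so the partition is: 2 block(s) of size 1, 2 block(s) of size 2.
In nonincreasing order the block sizes are [2, 2, 1, 1].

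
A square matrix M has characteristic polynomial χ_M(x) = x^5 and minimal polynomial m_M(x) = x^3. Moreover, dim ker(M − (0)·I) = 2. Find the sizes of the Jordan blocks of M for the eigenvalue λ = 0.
Block sizes for λ = 0: [3, 2]

Step 1 — from the characteristic polynomial, algebraic multiplicity of λ = 0 is 5. From dim ker(M − (0)·I) = 2, there are exactly 2 Jordan blocks for λ = 0.
Step 2 — from the minimal polynomial, the factor (x − 0)^3 tells us the largest block for λ = 0 has size 3.
Step 3 — with total size 5, 2 blocks, and largest block 3, the block sizes (in nonincreasing order) are [3, 2].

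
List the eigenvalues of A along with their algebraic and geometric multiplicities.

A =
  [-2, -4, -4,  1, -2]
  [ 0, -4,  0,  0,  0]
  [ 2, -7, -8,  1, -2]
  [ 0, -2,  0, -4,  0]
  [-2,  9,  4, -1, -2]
λ = -4: alg = 5, geom = 3

Step 1 — factor the characteristic polynomial to read off the algebraic multiplicities:
  χ_A(x) = (x + 4)^5

Step 2 — compute geometric multiplicities via the rank-nullity identity g(λ) = n − rank(A − λI):
  rank(A − (-4)·I) = 2, so dim ker(A − (-4)·I) = n − 2 = 3

Summary:
  λ = -4: algebraic multiplicity = 5, geometric multiplicity = 3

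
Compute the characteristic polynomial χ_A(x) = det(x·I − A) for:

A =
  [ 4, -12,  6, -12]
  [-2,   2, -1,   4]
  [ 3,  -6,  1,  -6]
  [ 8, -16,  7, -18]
x^4 + 11*x^3 + 42*x^2 + 68*x + 40

Expanding det(x·I − A) (e.g. by cofactor expansion or by noting that A is similar to its Jordan form J, which has the same characteristic polynomial as A) gives
  χ_A(x) = x^4 + 11*x^3 + 42*x^2 + 68*x + 40
which factors as (x + 2)^3*(x + 5). The eigenvalues (with algebraic multiplicities) are λ = -5 with multiplicity 1, λ = -2 with multiplicity 3.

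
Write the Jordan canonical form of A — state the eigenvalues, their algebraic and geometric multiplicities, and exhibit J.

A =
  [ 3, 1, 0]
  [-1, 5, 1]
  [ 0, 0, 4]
J_3(4)

The characteristic polynomial is
  det(x·I − A) = x^3 - 12*x^2 + 48*x - 64 = (x - 4)^3

Eigenvalues and multiplicities (the geometric multiplicity of λ is n − rank(A − λI), which equals the number of Jordan blocks for λ):
  λ = 4: algebraic multiplicity = 3, geometric multiplicity = 1

Determining the block sizes for each eigenvalue:
  λ = 4: one block (gm = 1), so the single block has size am = 3 → block sizes [3]

Assembling the blocks gives a Jordan form
J =
  [4, 1, 0]
  [0, 4, 1]
  [0, 0, 4]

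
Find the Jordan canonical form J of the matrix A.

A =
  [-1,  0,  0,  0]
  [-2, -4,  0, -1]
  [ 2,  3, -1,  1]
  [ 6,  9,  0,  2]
J_2(-1) ⊕ J_1(-1) ⊕ J_1(-1)

The characteristic polynomial is
  det(x·I − A) = x^4 + 4*x^3 + 6*x^2 + 4*x + 1 = (x + 1)^4

Eigenvalues and multiplicities (the geometric multiplicity of λ is n − rank(A − λI), which equals the number of Jordan blocks for λ):
  λ = -1: algebraic multiplicity = 4, geometric multiplicity = 3

Determining the block sizes for each eigenvalue:
  λ = -1: 3 blocks summing to 4 forces exactly one block of size 2 and the rest size 1 → block sizes [2, 1, 1]

Assembling the blocks gives a Jordan form
J =
  [-1,  1,  0,  0]
  [ 0, -1,  0,  0]
  [ 0,  0, -1,  0]
  [ 0,  0,  0, -1]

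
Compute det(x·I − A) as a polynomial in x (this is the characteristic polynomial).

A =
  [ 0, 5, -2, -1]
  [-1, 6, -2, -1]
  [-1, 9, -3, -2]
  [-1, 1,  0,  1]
x^4 - 4*x^3 + 6*x^2 - 4*x + 1

Expanding det(x·I − A) (e.g. by cofactor expansion or by noting that A is similar to its Jordan form J, which has the same characteristic polynomial as A) gives
  χ_A(x) = x^4 - 4*x^3 + 6*x^2 - 4*x + 1
which factors as (x - 1)^4. The eigenvalues (with algebraic multiplicities) are λ = 1 with multiplicity 4.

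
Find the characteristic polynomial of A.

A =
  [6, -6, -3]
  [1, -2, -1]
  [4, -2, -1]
x^3 - 3*x^2

Expanding det(x·I − A) (e.g. by cofactor expansion or by noting that A is similar to its Jordan form J, which has the same characteristic polynomial as A) gives
  χ_A(x) = x^3 - 3*x^2
which factors as x^2*(x - 3). The eigenvalues (with algebraic multiplicities) are λ = 0 with multiplicity 2, λ = 3 with multiplicity 1.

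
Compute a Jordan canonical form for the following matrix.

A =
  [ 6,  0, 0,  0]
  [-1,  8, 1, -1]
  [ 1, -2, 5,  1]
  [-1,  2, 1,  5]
J_2(6) ⊕ J_1(6) ⊕ J_1(6)

The characteristic polynomial is
  det(x·I − A) = x^4 - 24*x^3 + 216*x^2 - 864*x + 1296 = (x - 6)^4

Eigenvalues and multiplicities (the geometric multiplicity of λ is n − rank(A − λI), which equals the number of Jordan blocks for λ):
  λ = 6: algebraic multiplicity = 4, geometric multiplicity = 3

Determining the block sizes for each eigenvalue:
  λ = 6: 3 blocks summing to 4 forces exactly one block of size 2 and the rest size 1 → block sizes [2, 1, 1]

Assembling the blocks gives a Jordan form
J =
  [6, 1, 0, 0]
  [0, 6, 0, 0]
  [0, 0, 6, 0]
  [0, 0, 0, 6]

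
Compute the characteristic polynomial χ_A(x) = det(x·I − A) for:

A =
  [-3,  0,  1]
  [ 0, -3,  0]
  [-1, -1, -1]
x^3 + 7*x^2 + 16*x + 12

Expanding det(x·I − A) (e.g. by cofactor expansion or by noting that A is similar to its Jordan form J, which has the same characteristic polynomial as A) gives
  χ_A(x) = x^3 + 7*x^2 + 16*x + 12
which factors as (x + 2)^2*(x + 3). The eigenvalues (with algebraic multiplicities) are λ = -3 with multiplicity 1, λ = -2 with multiplicity 2.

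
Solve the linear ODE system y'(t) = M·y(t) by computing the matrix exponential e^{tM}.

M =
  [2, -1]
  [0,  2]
e^{tM} =
  [exp(2*t), -t*exp(2*t)]
  [0, exp(2*t)]

Strategy: write M = P · J · P⁻¹ where J is a Jordan canonical form, so e^{tM} = P · e^{tJ} · P⁻¹, and e^{tJ} can be computed block-by-block.

M has Jordan form
J =
  [2, 1]
  [0, 2]
(up to reordering of blocks).

Per-block formulas:
  For a 2×2 Jordan block J_2(2): exp(t · J_2(2)) = e^(2t)·(I + t·N), where N is the 2×2 nilpotent shift.

After assembling e^{tJ} and conjugating by P, we get:

e^{tM} =
  [exp(2*t), -t*exp(2*t)]
  [0, exp(2*t)]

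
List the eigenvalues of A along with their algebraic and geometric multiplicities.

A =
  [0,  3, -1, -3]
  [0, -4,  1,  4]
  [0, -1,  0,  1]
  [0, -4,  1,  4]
λ = 0: alg = 4, geom = 2

Step 1 — factor the characteristic polynomial to read off the algebraic multiplicities:
  χ_A(x) = x^4

Step 2 — compute geometric multiplicities via the rank-nullity identity g(λ) = n − rank(A − λI):
  rank(A − (0)·I) = 2, so dim ker(A − (0)·I) = n − 2 = 2

Summary:
  λ = 0: algebraic multiplicity = 4, geometric multiplicity = 2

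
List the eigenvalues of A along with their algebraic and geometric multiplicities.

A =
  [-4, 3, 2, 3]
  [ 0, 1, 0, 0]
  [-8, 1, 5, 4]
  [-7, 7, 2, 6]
λ = 1: alg = 2, geom = 1; λ = 3: alg = 2, geom = 1

Step 1 — factor the characteristic polynomial to read off the algebraic multiplicities:
  χ_A(x) = (x - 3)^2*(x - 1)^2

Step 2 — compute geometric multiplicities via the rank-nullity identity g(λ) = n − rank(A − λI):
  rank(A − (1)·I) = 3, so dim ker(A − (1)·I) = n − 3 = 1
  rank(A − (3)·I) = 3, so dim ker(A − (3)·I) = n − 3 = 1

Summary:
  λ = 1: algebraic multiplicity = 2, geometric multiplicity = 1
  λ = 3: algebraic multiplicity = 2, geometric multiplicity = 1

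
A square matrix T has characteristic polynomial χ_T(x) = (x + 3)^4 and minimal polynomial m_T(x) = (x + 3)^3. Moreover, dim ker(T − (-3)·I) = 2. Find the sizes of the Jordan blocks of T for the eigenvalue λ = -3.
Block sizes for λ = -3: [3, 1]

Step 1 — from the characteristic polynomial, algebraic multiplicity of λ = -3 is 4. From dim ker(T − (-3)·I) = 2, there are exactly 2 Jordan blocks for λ = -3.
Step 2 — from the minimal polynomial, the factor (x + 3)^3 tells us the largest block for λ = -3 has size 3.
Step 3 — with total size 4, 2 blocks, and largest block 3, the block sizes (in nonincreasing order) are [3, 1].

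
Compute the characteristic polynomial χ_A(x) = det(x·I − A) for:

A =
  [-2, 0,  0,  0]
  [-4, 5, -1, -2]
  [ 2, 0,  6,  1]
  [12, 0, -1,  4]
x^4 - 13*x^3 + 45*x^2 + 25*x - 250

Expanding det(x·I − A) (e.g. by cofactor expansion or by noting that A is similar to its Jordan form J, which has the same characteristic polynomial as A) gives
  χ_A(x) = x^4 - 13*x^3 + 45*x^2 + 25*x - 250
which factors as (x - 5)^3*(x + 2). The eigenvalues (with algebraic multiplicities) are λ = -2 with multiplicity 1, λ = 5 with multiplicity 3.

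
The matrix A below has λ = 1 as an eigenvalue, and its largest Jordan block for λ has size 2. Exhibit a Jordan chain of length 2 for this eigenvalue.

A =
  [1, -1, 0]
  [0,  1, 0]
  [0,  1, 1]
A Jordan chain for λ = 1 of length 2:
v_1 = (-1, 0, 1)ᵀ
v_2 = (0, 1, 0)ᵀ

Let N = A − (1)·I. We want v_2 with N^2 v_2 = 0 but N^1 v_2 ≠ 0; then v_{j-1} := N · v_j for j = 2, …, 2.

Pick v_2 = (0, 1, 0)ᵀ.
Then v_1 = N · v_2 = (-1, 0, 1)ᵀ.

Sanity check: (A − (1)·I) v_1 = (0, 0, 0)ᵀ = 0. ✓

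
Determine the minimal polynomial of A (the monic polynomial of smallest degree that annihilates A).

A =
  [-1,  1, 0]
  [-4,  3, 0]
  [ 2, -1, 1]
x^2 - 2*x + 1

The characteristic polynomial is χ_A(x) = (x - 1)^3, so the eigenvalues are known. The minimal polynomial is
  m_A(x) = Π_λ (x − λ)^{k_λ}
where k_λ is the size of the *largest* Jordan block for λ (equivalently, the smallest k with (A − λI)^k v = 0 for every generalised eigenvector v of λ).

  λ = 1: largest Jordan block has size 2, contributing (x − 1)^2

So m_A(x) = (x - 1)^2 = x^2 - 2*x + 1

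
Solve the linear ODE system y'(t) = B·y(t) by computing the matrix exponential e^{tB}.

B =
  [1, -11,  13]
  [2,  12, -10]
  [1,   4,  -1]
e^{tB} =
  [-3*t*exp(4*t) + exp(4*t), -3*t^2*exp(4*t)/2 - 11*t*exp(4*t), 3*t^2*exp(4*t) + 13*t*exp(4*t)]
  [2*t*exp(4*t), t^2*exp(4*t) + 8*t*exp(4*t) + exp(4*t), -2*t^2*exp(4*t) - 10*t*exp(4*t)]
  [t*exp(4*t), t^2*exp(4*t)/2 + 4*t*exp(4*t), -t^2*exp(4*t) - 5*t*exp(4*t) + exp(4*t)]

Strategy: write B = P · J · P⁻¹ where J is a Jordan canonical form, so e^{tB} = P · e^{tJ} · P⁻¹, and e^{tJ} can be computed block-by-block.

B has Jordan form
J =
  [4, 1, 0]
  [0, 4, 1]
  [0, 0, 4]
(up to reordering of blocks).

Per-block formulas:
  For a 3×3 Jordan block J_3(4): exp(t · J_3(4)) = e^(4t)·(I + t·N + (t^2/2)·N^2), where N is the 3×3 nilpotent shift.

After assembling e^{tJ} and conjugating by P, we get:

e^{tB} =
  [-3*t*exp(4*t) + exp(4*t), -3*t^2*exp(4*t)/2 - 11*t*exp(4*t), 3*t^2*exp(4*t) + 13*t*exp(4*t)]
  [2*t*exp(4*t), t^2*exp(4*t) + 8*t*exp(4*t) + exp(4*t), -2*t^2*exp(4*t) - 10*t*exp(4*t)]
  [t*exp(4*t), t^2*exp(4*t)/2 + 4*t*exp(4*t), -t^2*exp(4*t) - 5*t*exp(4*t) + exp(4*t)]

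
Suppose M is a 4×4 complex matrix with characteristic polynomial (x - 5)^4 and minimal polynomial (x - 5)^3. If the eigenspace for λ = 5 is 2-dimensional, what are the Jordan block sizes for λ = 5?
Block sizes for λ = 5: [3, 1]

Step 1 — from the characteristic polynomial, algebraic multiplicity of λ = 5 is 4. From dim ker(M − (5)·I) = 2, there are exactly 2 Jordan blocks for λ = 5.
Step 2 — from the minimal polynomial, the factor (x − 5)^3 tells us the largest block for λ = 5 has size 3.
Step 3 — with total size 4, 2 blocks, and largest block 3, the block sizes (in nonincreasing order) are [3, 1].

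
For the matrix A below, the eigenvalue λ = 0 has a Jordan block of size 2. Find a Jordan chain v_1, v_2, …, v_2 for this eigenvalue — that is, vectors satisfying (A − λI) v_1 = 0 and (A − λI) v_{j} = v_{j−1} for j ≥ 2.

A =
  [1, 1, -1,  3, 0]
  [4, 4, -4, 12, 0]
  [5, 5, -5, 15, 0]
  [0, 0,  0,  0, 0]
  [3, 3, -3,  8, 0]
A Jordan chain for λ = 0 of length 2:
v_1 = (1, 4, 5, 0, 3)ᵀ
v_2 = (1, 0, 0, 0, 0)ᵀ

Let N = A − (0)·I. We want v_2 with N^2 v_2 = 0 but N^1 v_2 ≠ 0; then v_{j-1} := N · v_j for j = 2, …, 2.

Pick v_2 = (1, 0, 0, 0, 0)ᵀ.
Then v_1 = N · v_2 = (1, 4, 5, 0, 3)ᵀ.

Sanity check: (A − (0)·I) v_1 = (0, 0, 0, 0, 0)ᵀ = 0. ✓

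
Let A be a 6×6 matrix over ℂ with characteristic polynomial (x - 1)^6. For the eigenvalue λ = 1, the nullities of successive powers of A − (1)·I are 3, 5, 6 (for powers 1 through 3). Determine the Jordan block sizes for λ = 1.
Block sizes for λ = 1: [3, 2, 1]

From the dimensions of kernels of powers, the number of Jordan blocks of size at least j is d_j − d_{j−1} where d_j = dim ker(N^j) (with d_0 = 0). Computing the differences gives [3, 2, 1].
The number of blocks of size exactly k is (#blocks of size ≥ k) − (#blocks of size ≥ k + 1), so the partition is: 1 block(s) of size 1, 1 block(s) of size 2, 1 block(s) of size 3.
In nonincreasing order the block sizes are [3, 2, 1].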